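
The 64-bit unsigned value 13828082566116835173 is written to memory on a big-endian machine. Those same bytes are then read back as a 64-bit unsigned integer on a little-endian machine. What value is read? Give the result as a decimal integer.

13828082566116835173 in 64-bit hexadecimal is 0xBFE737D45E2A7F65.
Stored big-endian, the bytes at ascending addresses are BF E7 37 D4 5E 2A 7F 65.
Read back as little-endian, the first byte is least significant, giving 0x657F2A5ED437E7BF.
0x657F2A5ED437E7BF = 7313610906648700863.

7313610906648700863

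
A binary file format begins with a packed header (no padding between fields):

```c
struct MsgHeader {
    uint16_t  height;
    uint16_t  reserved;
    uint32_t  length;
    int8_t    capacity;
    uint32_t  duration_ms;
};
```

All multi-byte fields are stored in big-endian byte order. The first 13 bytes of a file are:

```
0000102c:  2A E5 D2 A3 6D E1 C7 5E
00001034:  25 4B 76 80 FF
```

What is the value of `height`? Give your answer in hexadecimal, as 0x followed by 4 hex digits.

`height` is the first field, at byte offset 0, occupying 2 bytes.
Bytes at offsets 0..1: 2A E5.
Big-endian stores the most-significant byte at the lowest address.
The bytes are already most-significant first: 0x2AE5.

0x2AE5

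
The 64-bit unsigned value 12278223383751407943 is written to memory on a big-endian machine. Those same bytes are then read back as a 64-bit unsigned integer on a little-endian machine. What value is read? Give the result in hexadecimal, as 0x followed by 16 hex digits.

12278223383751407943 in 64-bit hexadecimal is 0xAA65031D5D65B947.
Stored big-endian, the bytes at ascending addresses are AA 65 03 1D 5D 65 B9 47.
Read back as little-endian, the first byte is least significant, giving 0x47B9655D1D0365AA.

0x47B9655D1D0365AA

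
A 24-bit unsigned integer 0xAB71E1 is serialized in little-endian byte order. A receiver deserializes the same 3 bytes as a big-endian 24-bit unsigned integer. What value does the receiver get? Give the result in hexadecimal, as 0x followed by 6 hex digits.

0xE171AB

Stored little-endian, the bytes at ascending addresses are E1 71 AB.
Read back as big-endian, the last byte is least significant, giving 0xE171AB.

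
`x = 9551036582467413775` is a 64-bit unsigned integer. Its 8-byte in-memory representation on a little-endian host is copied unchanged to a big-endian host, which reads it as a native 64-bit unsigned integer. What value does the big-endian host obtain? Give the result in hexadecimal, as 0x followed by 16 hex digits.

9551036582467413775 in 64-bit hexadecimal is 0x848C192B0EBB270F.
Stored little-endian, the bytes at ascending addresses are 0F 27 BB 0E 2B 19 8C 84.
Read back as big-endian, the last byte is least significant, giving 0x0F27BB0E2B198C84.

0x0F27BB0E2B198C84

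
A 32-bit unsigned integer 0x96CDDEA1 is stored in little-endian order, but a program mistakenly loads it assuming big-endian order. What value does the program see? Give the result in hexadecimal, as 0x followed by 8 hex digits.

Stored little-endian, the bytes at ascending addresses are A1 DE CD 96.
Read back as big-endian, the last byte is least significant, giving 0xA1DECD96.

0xA1DECD96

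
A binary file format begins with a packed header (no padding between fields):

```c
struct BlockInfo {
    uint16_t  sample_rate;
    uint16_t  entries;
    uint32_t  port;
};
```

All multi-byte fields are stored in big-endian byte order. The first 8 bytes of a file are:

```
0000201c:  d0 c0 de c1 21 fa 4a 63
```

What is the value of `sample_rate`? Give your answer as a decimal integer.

53440

`sample_rate` is the first field, at byte offset 0, occupying 2 bytes.
Bytes at offsets 0..1: D0 C0.
In big-endian order the high byte comes first in memory.
The bytes are already most-significant first: 0xD0C0.
0xD0C0 = 53440.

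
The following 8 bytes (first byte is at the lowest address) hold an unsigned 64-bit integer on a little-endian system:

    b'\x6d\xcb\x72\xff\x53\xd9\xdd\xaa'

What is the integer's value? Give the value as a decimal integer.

Little-endian stores the least-significant byte at the lowest address.
Reassemble most-significant byte first: AA DD D9 53 FF 72 CB 6D → 0xAADDD953FF72CB6D.
0xAADDD953FF72CB6D = 12312235911092030317.

12312235911092030317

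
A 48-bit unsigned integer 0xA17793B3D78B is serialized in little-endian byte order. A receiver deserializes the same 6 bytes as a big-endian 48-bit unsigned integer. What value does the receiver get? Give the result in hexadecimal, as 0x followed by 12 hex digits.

0x8BD7B39377A1

Stored little-endian, the bytes at ascending addresses are 8B D7 B3 93 77 A1.
Read back as big-endian, the last byte is least significant, giving 0x8BD7B39377A1.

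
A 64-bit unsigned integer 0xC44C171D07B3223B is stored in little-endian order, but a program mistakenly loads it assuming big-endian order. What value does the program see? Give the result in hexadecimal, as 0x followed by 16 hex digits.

0x3B22B3071D174CC4

Stored little-endian, the bytes at ascending addresses are 3B 22 B3 07 1D 17 4C C4.
Read back as big-endian, the last byte is least significant, giving 0x3B22B3071D174CC4.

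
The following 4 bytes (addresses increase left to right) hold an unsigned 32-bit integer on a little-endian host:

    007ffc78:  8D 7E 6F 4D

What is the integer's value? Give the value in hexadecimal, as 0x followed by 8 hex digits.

0x4D6F7E8D

Little-endian stores the least-significant byte at the lowest address.
Reassemble most-significant byte first: 4D 6F 7E 8D → 0x4D6F7E8D.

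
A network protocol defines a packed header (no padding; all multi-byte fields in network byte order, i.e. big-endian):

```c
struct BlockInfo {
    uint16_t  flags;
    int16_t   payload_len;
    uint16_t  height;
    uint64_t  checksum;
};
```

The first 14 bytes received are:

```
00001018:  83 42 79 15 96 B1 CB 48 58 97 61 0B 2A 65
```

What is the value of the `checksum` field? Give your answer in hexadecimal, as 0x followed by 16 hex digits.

`checksum` follows `flags` (2 B), `payload_len` (2 B), `height` (2 B), so it starts at offset 2 + 2 + 2 = 6 and occupies 8 bytes.
Bytes at offsets 6..13: CB 48 58 97 61 0B 2A 65.
Big-endian: lowest address holds the most-significant byte.
The bytes are already most-significant first: 0xCB485897610B2A65.

0xCB485897610B2A65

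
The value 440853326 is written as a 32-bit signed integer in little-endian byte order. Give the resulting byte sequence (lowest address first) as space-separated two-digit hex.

440853326 in hexadecimal, padded to 32 bits, is 0x1A46E34E.
Split into bytes (most-significant first): 1A 46 E3 4E.
In little-endian order the low byte comes first in memory.
So at ascending addresses the bytes are 4E E3 46 1A.

4E E3 46 1A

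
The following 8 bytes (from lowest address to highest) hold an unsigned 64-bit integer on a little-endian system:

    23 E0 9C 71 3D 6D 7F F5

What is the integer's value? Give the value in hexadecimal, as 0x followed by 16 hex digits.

0xF57F6D3D719CE023

Little-endian stores the least-significant byte at the lowest address.
Reassemble most-significant byte first: F5 7F 6D 3D 71 9C E0 23 → 0xF57F6D3D719CE023.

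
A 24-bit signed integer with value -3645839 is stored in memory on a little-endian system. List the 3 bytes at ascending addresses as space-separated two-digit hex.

71 5E C8

Two's complement of -3645839 in 24 bits: 3645839 = 0x37A18F; invert → 0xC85E70; add 1 → 0xC85E71.
Split into bytes (most-significant first): C8 5E 71.
Little-endian stores the least-significant byte at the lowest address.
So at ascending addresses the bytes are 71 5E C8.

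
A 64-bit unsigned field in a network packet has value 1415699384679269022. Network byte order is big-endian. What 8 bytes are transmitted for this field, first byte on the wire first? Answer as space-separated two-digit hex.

13 A5 93 16 F4 8C 02 9E

1415699384679269022 in hexadecimal, padded to 64 bits, is 0x13A59316F48C029E.
Split into bytes (most-significant first): 13 A5 93 16 F4 8C 02 9E.
In big-endian order the high byte comes first in memory.
So the memory order matches the most-significant-first order: 13 A5 93 16 F4 8C 02 9E.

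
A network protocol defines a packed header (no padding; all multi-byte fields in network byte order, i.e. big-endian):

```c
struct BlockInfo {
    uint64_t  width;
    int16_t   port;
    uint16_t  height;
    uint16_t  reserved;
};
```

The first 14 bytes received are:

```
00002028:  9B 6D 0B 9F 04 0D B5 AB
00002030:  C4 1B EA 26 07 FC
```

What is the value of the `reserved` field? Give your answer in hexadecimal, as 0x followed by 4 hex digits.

`reserved` follows `width` (8 B), `port` (2 B), `height` (2 B), so it starts at offset 8 + 2 + 2 = 12 and occupies 2 bytes.
Bytes at offsets 12..13: 07 FC.
Big-endian stores the most-significant byte at the lowest address.
The bytes are already most-significant first: 0x07FC.

0x07FC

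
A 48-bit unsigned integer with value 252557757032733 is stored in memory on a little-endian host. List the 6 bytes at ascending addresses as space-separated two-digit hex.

252557757032733 in hexadecimal, padded to 48 bits, is 0xE5B32F64A91D.
Split into bytes (most-significant first): E5 B3 2F 64 A9 1D.
Little-endian stores the least-significant byte at the lowest address.
So at ascending addresses the bytes are 1D A9 64 2F B3 E5.

1D A9 64 2F B3 E5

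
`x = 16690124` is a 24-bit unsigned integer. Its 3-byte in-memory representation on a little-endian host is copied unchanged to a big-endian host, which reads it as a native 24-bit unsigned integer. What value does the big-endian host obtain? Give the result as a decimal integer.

16690124 in 24-bit hexadecimal is 0xFEABCC.
Stored little-endian, the bytes at ascending addresses are CC AB FE.
Read back as big-endian, the last byte is least significant, giving 0xCCABFE.
0xCCABFE = 13413374.

13413374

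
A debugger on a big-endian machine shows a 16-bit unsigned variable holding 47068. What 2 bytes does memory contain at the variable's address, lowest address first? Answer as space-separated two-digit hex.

B7 DC

47068 in hexadecimal, padded to 16 bits, is 0xB7DC.
Split into bytes (most-significant first): B7 DC.
Big-endian stores the most-significant byte at the lowest address.
So the memory order matches the most-significant-first order: B7 DC.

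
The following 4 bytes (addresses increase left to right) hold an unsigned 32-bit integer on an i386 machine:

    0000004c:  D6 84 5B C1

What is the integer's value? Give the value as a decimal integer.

Little-endian: lowest address holds the least-significant byte.
Reassemble most-significant byte first: C1 5B 84 D6 → 0xC15B84D6.
0xC15B84D6 = 3244000470.

3244000470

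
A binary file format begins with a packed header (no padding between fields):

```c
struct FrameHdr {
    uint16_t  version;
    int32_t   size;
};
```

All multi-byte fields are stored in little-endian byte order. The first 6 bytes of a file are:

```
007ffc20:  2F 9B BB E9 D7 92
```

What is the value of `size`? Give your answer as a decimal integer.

`size` follows `version` (2 bytes), so it starts at byte offset 2 and occupies 4 bytes.
Bytes at offsets 2..5: BB E9 D7 92.
In little-endian order the low byte comes first in memory.
Reassemble most-significant byte first: 92 D7 E9 BB → 0x92D7E9BB.
Top bit is set, so as a signed 32-bit value this is 0x92D7E9BB − 2^32 = -1831343685.

-1831343685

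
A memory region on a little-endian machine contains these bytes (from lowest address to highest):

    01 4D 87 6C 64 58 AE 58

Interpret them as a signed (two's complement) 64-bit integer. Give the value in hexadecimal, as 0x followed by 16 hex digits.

0x58AE58646C874D01

In little-endian order the low byte comes first in memory.
Reassemble most-significant byte first: 58 AE 58 64 6C 87 4D 01 → 0x58AE58646C874D01.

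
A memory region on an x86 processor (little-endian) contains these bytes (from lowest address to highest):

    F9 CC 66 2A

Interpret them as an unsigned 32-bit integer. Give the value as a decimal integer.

711380217

Little-endian stores the least-significant byte at the lowest address.
Reassemble most-significant byte first: 2A 66 CC F9 → 0x2A66CCF9.
0x2A66CCF9 = 711380217.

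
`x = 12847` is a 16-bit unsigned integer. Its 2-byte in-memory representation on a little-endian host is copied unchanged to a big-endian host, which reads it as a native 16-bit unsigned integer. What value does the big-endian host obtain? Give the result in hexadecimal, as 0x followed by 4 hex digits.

12847 in 16-bit hexadecimal is 0x322F.
Stored little-endian, the bytes at ascending addresses are 2F 32.
Read back as big-endian, the last byte is least significant, giving 0x2F32.

0x2F32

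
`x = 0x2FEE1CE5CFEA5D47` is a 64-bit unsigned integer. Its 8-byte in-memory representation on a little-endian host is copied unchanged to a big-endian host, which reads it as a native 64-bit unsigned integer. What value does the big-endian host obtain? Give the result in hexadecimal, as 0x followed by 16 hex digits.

Stored little-endian, the bytes at ascending addresses are 47 5D EA CF E5 1C EE 2F.
Read back as big-endian, the last byte is least significant, giving 0x475DEACFE51CEE2F.

0x475DEACFE51CEE2F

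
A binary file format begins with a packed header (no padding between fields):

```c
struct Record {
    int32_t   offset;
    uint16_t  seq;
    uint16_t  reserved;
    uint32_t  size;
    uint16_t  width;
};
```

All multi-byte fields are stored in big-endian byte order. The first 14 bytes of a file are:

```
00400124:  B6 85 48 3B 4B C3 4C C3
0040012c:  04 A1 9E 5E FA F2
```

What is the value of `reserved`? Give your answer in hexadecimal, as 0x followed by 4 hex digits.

0x4CC3

`reserved` follows `offset` (4 B), `seq` (2 B), so it starts at offset 4 + 2 = 6 and occupies 2 bytes.
Bytes at offsets 6..7: 4C C3.
Big-endian stores the most-significant byte at the lowest address.
The bytes are already most-significant first: 0x4CC3.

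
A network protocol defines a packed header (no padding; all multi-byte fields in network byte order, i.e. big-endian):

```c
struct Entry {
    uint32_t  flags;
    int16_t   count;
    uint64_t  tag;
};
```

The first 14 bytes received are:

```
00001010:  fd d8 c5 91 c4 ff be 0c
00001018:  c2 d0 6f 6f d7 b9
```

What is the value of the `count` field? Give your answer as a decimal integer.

`count` follows `flags` (4 bytes), so it starts at byte offset 4 and occupies 2 bytes.
Bytes at offsets 4..5: C4 FF.
Big-endian: lowest address holds the most-significant byte.
The bytes are already most-significant first: 0xC4FF.
Top bit is set, so as a signed 16-bit value this is 0xC4FF − 2^16 = -15105.

-15105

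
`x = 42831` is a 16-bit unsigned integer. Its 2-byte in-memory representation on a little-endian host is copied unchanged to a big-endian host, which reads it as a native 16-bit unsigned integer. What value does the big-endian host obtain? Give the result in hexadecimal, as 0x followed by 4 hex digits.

0x4FA7

42831 in 16-bit hexadecimal is 0xA74F.
Stored little-endian, the bytes at ascending addresses are 4F A7.
Read back as big-endian, the last byte is least significant, giving 0x4FA7.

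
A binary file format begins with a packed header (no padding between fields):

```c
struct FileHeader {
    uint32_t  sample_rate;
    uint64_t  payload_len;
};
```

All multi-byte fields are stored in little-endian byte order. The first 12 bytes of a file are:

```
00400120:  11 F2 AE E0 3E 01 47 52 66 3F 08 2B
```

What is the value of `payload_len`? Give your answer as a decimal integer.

3100798052144185662

`payload_len` follows `sample_rate` (4 bytes), so it starts at byte offset 4 and occupies 8 bytes.
Bytes at offsets 4..11: 3E 01 47 52 66 3F 08 2B.
In little-endian order the low byte comes first in memory.
Reassemble most-significant byte first: 2B 08 3F 66 52 47 01 3E → 0x2B083F665247013E.
0x2B083F665247013E = 3100798052144185662.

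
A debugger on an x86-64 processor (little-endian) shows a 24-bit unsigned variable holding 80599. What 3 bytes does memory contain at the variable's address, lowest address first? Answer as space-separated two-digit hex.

80599 in hexadecimal, padded to 24 bits, is 0x013AD7.
Split into bytes (most-significant first): 01 3A D7.
Little-endian stores the least-significant byte at the lowest address.
So at ascending addresses the bytes are D7 3A 01.

D7 3A 01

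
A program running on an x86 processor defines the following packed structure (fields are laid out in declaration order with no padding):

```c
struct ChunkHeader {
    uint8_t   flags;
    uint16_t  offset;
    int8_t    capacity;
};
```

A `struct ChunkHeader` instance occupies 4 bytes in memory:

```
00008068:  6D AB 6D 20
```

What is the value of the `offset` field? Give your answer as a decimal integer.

`offset` follows `flags` (1 byte), so it starts at byte offset 1 and occupies 2 bytes.
Bytes at offsets 1..2: AB 6D.
Little-endian: lowest address holds the least-significant byte.
Reassemble most-significant byte first: 6D AB → 0x6DAB.
0x6DAB = 28075.

28075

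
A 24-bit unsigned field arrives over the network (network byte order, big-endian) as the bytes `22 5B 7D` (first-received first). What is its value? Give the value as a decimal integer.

Big-endian: lowest address holds the most-significant byte.
The bytes are already most-significant first: 0x225B7D.
0x225B7D = 2251645.

2251645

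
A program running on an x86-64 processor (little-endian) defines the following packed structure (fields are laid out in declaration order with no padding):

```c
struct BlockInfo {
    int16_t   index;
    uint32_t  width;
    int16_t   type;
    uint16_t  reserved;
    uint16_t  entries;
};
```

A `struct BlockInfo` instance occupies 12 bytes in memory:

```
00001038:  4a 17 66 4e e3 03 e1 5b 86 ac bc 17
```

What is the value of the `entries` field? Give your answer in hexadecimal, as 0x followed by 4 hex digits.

0x17BC

`entries` follows `index` (2 B), `width` (4 B), `type` (2 B), `reserved` (2 B), so it starts at offset 2 + 4 + 2 + 2 = 10 and occupies 2 bytes.
Bytes at offsets 10..11: BC 17.
Little-endian: lowest address holds the least-significant byte.
Reassemble most-significant byte first: 17 BC → 0x17BC.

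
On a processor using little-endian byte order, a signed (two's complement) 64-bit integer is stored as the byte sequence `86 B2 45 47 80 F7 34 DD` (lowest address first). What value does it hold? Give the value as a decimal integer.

Little-endian stores the least-significant byte at the lowest address.
Reassemble most-significant byte first: DD 34 F7 80 47 45 B2 86 → 0xDD34F7804745B286.
Top bit is set, so as a signed 64-bit value this is 0xDD34F7804745B286 − 2^64 = -2507106962214899066.

-2507106962214899066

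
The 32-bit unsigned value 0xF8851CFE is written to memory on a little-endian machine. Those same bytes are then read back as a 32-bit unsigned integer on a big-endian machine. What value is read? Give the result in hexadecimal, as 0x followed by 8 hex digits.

0xFE1C85F8

Stored little-endian, the bytes at ascending addresses are FE 1C 85 F8.
Read back as big-endian, the last byte is least significant, giving 0xFE1C85F8.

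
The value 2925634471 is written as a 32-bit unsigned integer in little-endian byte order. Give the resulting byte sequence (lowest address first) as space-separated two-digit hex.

2925634471 in hexadecimal, padded to 32 bits, is 0xAE61A3A7.
Split into bytes (most-significant first): AE 61 A3 A7.
Little-endian: lowest address holds the least-significant byte.
So at ascending addresses the bytes are A7 A3 61 AE.

A7 A3 61 AE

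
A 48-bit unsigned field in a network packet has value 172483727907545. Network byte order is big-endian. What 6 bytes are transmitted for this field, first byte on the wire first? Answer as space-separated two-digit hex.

172483727907545 in hexadecimal, padded to 48 bits, is 0x9CDF7F54DAD9.
Split into bytes (most-significant first): 9C DF 7F 54 DA D9.
Big-endian stores the most-significant byte at the lowest address.
So the memory order matches the most-significant-first order: 9C DF 7F 54 DA D9.

9C DF 7F 54 DA D9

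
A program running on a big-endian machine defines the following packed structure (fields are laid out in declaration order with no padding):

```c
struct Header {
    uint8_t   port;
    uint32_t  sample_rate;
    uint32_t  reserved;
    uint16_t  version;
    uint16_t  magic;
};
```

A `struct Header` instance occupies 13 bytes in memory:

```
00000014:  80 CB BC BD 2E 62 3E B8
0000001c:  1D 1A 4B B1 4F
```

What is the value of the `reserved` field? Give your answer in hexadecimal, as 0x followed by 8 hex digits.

0x623EB81D

`reserved` follows `port` (1 B), `sample_rate` (4 B), so it starts at offset 1 + 4 = 5 and occupies 4 bytes.
Bytes at offsets 5..8: 62 3E B8 1D.
Big-endian: lowest address holds the most-significant byte.
The bytes are already most-significant first: 0x623EB81D.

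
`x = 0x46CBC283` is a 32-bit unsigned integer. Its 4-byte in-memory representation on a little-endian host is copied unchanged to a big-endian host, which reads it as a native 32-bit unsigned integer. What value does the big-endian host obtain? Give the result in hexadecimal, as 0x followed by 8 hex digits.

0x83C2CB46

Stored little-endian, the bytes at ascending addresses are 83 C2 CB 46.
Read back as big-endian, the last byte is least significant, giving 0x83C2CB46.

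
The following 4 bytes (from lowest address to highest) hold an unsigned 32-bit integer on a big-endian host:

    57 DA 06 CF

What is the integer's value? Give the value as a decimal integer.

Big-endian stores the most-significant byte at the lowest address.
The bytes are already most-significant first: 0x57DA06CF.
0x57DA06CF = 1473906383.

1473906383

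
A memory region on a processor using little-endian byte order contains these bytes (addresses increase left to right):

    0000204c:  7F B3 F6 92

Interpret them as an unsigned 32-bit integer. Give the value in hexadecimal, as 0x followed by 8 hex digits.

0x92F6B37F

Little-endian: lowest address holds the least-significant byte.
Reassemble most-significant byte first: 92 F6 B3 7F → 0x92F6B37F.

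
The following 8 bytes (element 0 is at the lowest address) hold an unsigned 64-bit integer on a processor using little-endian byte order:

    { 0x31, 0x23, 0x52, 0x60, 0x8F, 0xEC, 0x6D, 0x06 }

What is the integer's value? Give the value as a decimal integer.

463286437229503281

Little-endian: lowest address holds the least-significant byte.
Reassemble most-significant byte first: 06 6D EC 8F 60 52 23 31 → 0x066DEC8F60522331.
0x066DEC8F60522331 = 463286437229503281.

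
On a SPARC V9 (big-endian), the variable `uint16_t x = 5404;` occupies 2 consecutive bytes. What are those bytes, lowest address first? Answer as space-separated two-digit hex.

5404 in hexadecimal, padded to 16 bits, is 0x151C.
Split into bytes (most-significant first): 15 1C.
Big-endian stores the most-significant byte at the lowest address.
So the memory order matches the most-significant-first order: 15 1C.

15 1C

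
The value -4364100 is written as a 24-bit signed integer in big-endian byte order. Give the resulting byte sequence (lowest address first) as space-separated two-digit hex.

BD 68 BC

Two's complement of -4364100 in 24 bits: 4364100 = 0x429744; invert → 0xBD68BB; add 1 → 0xBD68BC.
Split into bytes (most-significant first): BD 68 BC.
In big-endian order the high byte comes first in memory.
So the memory order matches the most-significant-first order: BD 68 BC.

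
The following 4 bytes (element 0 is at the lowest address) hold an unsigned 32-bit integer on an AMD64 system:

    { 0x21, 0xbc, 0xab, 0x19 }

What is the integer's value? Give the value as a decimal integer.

Little-endian: lowest address holds the least-significant byte.
Reassemble most-significant byte first: 19 AB BC 21 → 0x19ABBC21.
0x19ABBC21 = 430685217.

430685217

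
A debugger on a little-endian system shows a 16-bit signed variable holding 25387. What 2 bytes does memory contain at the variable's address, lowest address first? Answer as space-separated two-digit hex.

25387 in hexadecimal, padded to 16 bits, is 0x632B.
Split into bytes (most-significant first): 63 2B.
In little-endian order the low byte comes first in memory.
So at ascending addresses the bytes are 2B 63.

2B 63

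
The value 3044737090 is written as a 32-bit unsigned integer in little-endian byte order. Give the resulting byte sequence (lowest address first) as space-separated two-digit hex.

42 00 7B B5

3044737090 in hexadecimal, padded to 32 bits, is 0xB57B0042.
Split into bytes (most-significant first): B5 7B 00 42.
Little-endian: lowest address holds the least-significant byte.
So at ascending addresses the bytes are 42 00 7B B5.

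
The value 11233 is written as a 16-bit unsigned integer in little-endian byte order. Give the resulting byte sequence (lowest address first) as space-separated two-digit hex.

E1 2B

11233 in hexadecimal, padded to 16 bits, is 0x2BE1.
Split into bytes (most-significant first): 2B E1.
Little-endian: lowest address holds the least-significant byte.
So at ascending addresses the bytes are E1 2B.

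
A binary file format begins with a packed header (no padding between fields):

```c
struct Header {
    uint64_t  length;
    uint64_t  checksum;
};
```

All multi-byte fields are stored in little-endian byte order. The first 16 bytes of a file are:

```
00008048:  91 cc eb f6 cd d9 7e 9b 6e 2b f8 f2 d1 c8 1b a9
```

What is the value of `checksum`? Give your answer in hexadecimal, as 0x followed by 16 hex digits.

`checksum` follows `length` (8 bytes), so it starts at byte offset 8 and occupies 8 bytes.
Bytes at offsets 8..15: 6E 2B F8 F2 D1 C8 1B A9.
Little-endian stores the least-significant byte at the lowest address.
Reassemble most-significant byte first: A9 1B C8 D1 F2 F8 2B 6E → 0xA91BC8D1F2F82B6E.

0xA91BC8D1F2F82B6E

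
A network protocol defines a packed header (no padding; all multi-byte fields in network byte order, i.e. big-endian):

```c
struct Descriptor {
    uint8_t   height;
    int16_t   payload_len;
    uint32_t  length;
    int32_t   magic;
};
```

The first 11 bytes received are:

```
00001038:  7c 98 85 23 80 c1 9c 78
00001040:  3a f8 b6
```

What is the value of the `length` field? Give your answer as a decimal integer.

`length` follows `height` (1 B), `payload_len` (2 B), so it starts at offset 1 + 2 = 3 and occupies 4 bytes.
Bytes at offsets 3..6: 23 80 C1 9C.
Big-endian: lowest address holds the most-significant byte.
The bytes are already most-significant first: 0x2380C19C.
0x2380C19C = 595640732.

595640732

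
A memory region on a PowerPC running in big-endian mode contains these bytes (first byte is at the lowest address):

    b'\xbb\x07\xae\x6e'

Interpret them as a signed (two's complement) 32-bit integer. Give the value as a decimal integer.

-1157124498

Big-endian stores the most-significant byte at the lowest address.
The bytes are already most-significant first: 0xBB07AE6E.
Top bit is set, so as a signed 32-bit value this is 0xBB07AE6E − 2^32 = -1157124498.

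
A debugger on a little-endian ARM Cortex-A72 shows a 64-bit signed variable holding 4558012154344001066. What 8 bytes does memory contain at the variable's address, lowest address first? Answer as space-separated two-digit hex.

2A 4E 96 AD E7 4F 41 3F

4558012154344001066 in hexadecimal, padded to 64 bits, is 0x3F414FE7AD964E2A.
Split into bytes (most-significant first): 3F 41 4F E7 AD 96 4E 2A.
In little-endian order the low byte comes first in memory.
So at ascending addresses the bytes are 2A 4E 96 AD E7 4F 41 3F.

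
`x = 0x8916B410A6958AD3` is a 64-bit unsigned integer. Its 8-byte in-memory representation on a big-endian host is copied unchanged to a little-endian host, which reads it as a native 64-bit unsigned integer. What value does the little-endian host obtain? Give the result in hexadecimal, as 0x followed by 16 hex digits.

Stored big-endian, the bytes at ascending addresses are 89 16 B4 10 A6 95 8A D3.
Read back as little-endian, the first byte is least significant, giving 0xD38A95A610B41689.

0xD38A95A610B41689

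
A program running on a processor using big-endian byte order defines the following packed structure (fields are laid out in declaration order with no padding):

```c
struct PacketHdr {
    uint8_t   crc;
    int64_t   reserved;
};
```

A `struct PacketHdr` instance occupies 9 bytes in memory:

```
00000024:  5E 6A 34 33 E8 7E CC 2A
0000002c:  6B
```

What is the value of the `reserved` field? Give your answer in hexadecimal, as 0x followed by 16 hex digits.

`reserved` follows `crc` (1 byte), so it starts at byte offset 1 and occupies 8 bytes.
Bytes at offsets 1..8: 6A 34 33 E8 7E CC 2A 6B.
Big-endian: lowest address holds the most-significant byte.
The bytes are already most-significant first: 0x6A3433E87ECC2A6B.

0x6A3433E87ECC2A6B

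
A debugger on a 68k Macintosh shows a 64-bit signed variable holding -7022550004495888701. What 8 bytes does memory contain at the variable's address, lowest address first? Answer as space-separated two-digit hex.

9E 8A E3 FA 5C 9A CE C3

Two's complement of -7022550004495888701 in 64 bits: 7022550004495888701 = 0x61751C05A365313D; invert → 0x9E8AE3FA5C9ACEC2; add 1 → 0x9E8AE3FA5C9ACEC3.
Split into bytes (most-significant first): 9E 8A E3 FA 5C 9A CE C3.
Big-endian stores the most-significant byte at the lowest address.
So the memory order matches the most-significant-first order: 9E 8A E3 FA 5C 9A CE C3.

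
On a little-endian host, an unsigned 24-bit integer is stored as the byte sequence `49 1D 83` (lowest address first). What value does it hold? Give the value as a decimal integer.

Little-endian stores the least-significant byte at the lowest address.
Reassemble most-significant byte first: 83 1D 49 → 0x831D49.
0x831D49 = 8592713.

8592713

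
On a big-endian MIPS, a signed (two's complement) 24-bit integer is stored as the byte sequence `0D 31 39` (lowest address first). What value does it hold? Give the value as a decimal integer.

864569

In big-endian order the high byte comes first in memory.
The bytes are already most-significant first: 0x0D3139.
0x0D3139 = 864569.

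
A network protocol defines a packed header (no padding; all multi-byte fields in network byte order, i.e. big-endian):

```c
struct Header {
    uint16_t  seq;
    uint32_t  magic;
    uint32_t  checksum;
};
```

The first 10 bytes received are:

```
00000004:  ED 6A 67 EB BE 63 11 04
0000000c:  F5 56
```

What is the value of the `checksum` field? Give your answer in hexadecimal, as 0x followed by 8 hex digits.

`checksum` follows `seq` (2 B), `magic` (4 B), so it starts at offset 2 + 4 = 6 and occupies 4 bytes.
Bytes at offsets 6..9: 11 04 F5 56.
Big-endian stores the most-significant byte at the lowest address.
The bytes are already most-significant first: 0x1104F556.

0x1104F556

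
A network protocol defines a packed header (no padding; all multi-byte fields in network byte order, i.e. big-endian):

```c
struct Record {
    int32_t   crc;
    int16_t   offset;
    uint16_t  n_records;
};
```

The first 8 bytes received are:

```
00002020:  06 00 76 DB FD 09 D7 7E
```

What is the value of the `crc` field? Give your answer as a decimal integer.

`crc` is the first field, at byte offset 0, occupying 4 bytes.
Bytes at offsets 0..3: 06 00 76 DB.
In big-endian order the high byte comes first in memory.
The bytes are already most-significant first: 0x060076DB.
0x060076DB = 100693723.

100693723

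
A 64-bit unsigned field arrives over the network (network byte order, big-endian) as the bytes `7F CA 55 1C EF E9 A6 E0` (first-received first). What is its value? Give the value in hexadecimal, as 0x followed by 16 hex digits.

Big-endian: lowest address holds the most-significant byte.
The bytes are already most-significant first: 0x7FCA551CEFE9A6E0.

0x7FCA551CEFE9A6E0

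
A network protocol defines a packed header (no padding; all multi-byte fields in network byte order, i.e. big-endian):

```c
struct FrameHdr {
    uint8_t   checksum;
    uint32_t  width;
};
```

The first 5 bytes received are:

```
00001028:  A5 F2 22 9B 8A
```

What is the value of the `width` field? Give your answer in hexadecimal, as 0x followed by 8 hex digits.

0xF2229B8A

`width` follows `checksum` (1 byte), so it starts at byte offset 1 and occupies 4 bytes.
Bytes at offsets 1..4: F2 22 9B 8A.
Big-endian stores the most-significant byte at the lowest address.
The bytes are already most-significant first: 0xF2229B8A.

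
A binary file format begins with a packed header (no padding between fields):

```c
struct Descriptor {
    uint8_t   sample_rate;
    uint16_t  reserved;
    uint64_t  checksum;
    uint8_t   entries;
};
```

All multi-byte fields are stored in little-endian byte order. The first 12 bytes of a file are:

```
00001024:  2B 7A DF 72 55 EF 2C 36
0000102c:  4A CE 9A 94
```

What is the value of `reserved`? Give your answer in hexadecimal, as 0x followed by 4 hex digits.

`reserved` follows `sample_rate` (1 byte), so it starts at byte offset 1 and occupies 2 bytes.
Bytes at offsets 1..2: 7A DF.
In little-endian order the low byte comes first in memory.
Reassemble most-significant byte first: DF 7A → 0xDF7A.

0xDF7A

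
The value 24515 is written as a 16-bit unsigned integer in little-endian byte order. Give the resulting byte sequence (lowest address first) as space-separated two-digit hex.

24515 in hexadecimal, padded to 16 bits, is 0x5FC3.
Split into bytes (most-significant first): 5F C3.
Little-endian stores the least-significant byte at the lowest address.
So at ascending addresses the bytes are C3 5F.

C3 5F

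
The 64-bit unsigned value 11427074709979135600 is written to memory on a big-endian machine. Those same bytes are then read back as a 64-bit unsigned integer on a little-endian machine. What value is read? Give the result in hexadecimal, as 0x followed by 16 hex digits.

0x70FE27CEE71F959E

11427074709979135600 in 64-bit hexadecimal is 0x9E951FE7CE27FE70.
Stored big-endian, the bytes at ascending addresses are 9E 95 1F E7 CE 27 FE 70.
Read back as little-endian, the first byte is least significant, giving 0x70FE27CEE71F959E.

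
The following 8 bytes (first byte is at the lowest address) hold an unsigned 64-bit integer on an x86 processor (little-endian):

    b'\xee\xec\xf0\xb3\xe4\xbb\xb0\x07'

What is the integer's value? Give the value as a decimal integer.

554149345112419566

Little-endian stores the least-significant byte at the lowest address.
Reassemble most-significant byte first: 07 B0 BB E4 B3 F0 EC EE → 0x07B0BBE4B3F0ECEE.
0x07B0BBE4B3F0ECEE = 554149345112419566.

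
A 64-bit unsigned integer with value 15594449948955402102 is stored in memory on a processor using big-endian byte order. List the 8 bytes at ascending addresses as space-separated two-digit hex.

15594449948955402102 in hexadecimal, padded to 64 bits, is 0xD86A9D9B0B185F76.
Split into bytes (most-significant first): D8 6A 9D 9B 0B 18 5F 76.
Big-endian stores the most-significant byte at the lowest address.
So the memory order matches the most-significant-first order: D8 6A 9D 9B 0B 18 5F 76.

D8 6A 9D 9B 0B 18 5F 76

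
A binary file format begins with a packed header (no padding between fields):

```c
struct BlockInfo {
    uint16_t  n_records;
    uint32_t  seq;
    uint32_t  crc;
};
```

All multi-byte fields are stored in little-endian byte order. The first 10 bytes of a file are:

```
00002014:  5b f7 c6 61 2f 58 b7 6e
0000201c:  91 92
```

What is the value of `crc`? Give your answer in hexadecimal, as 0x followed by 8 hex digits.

`crc` follows `n_records` (2 B), `seq` (4 B), so it starts at offset 2 + 4 = 6 and occupies 4 bytes.
Bytes at offsets 6..9: B7 6E 91 92.
Little-endian: lowest address holds the least-significant byte.
Reassemble most-significant byte first: 92 91 6E B7 → 0x92916EB7.

0x92916EB7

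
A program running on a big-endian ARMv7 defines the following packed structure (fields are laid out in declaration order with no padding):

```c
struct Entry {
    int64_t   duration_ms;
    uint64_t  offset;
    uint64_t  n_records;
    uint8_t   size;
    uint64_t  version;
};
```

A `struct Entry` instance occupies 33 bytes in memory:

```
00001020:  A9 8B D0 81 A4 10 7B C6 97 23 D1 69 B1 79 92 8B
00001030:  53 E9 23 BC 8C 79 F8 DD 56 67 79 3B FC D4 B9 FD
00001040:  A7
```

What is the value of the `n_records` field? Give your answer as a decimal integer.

6046403267439229149

`n_records` follows `duration_ms` (8 B), `offset` (8 B), so it starts at offset 8 + 8 = 16 and occupies 8 bytes.
Bytes at offsets 16..23: 53 E9 23 BC 8C 79 F8 DD.
Big-endian stores the most-significant byte at the lowest address.
The bytes are already most-significant first: 0x53E923BC8C79F8DD.
0x53E923BC8C79F8DD = 6046403267439229149.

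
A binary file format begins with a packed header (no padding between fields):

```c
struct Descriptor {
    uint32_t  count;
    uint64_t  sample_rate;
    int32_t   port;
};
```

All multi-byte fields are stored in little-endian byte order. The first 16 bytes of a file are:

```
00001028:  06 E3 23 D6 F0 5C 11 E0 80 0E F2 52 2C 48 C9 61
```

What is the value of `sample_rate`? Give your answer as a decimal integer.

5976855602151906544

`sample_rate` follows `count` (4 bytes), so it starts at byte offset 4 and occupies 8 bytes.
Bytes at offsets 4..11: F0 5C 11 E0 80 0E F2 52.
Little-endian: lowest address holds the least-significant byte.
Reassemble most-significant byte first: 52 F2 0E 80 E0 11 5C F0 → 0x52F20E80E0115CF0.
0x52F20E80E0115CF0 = 5976855602151906544.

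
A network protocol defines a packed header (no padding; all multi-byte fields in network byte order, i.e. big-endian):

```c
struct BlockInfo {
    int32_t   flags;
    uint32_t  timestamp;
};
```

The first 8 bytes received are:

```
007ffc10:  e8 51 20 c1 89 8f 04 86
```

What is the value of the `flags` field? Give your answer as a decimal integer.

-397336383

`flags` is the first field, at byte offset 0, occupying 4 bytes.
Bytes at offsets 0..3: E8 51 20 C1.
In big-endian order the high byte comes first in memory.
The bytes are already most-significant first: 0xE85120C1.
Top bit is set, so as a signed 32-bit value this is 0xE85120C1 − 2^32 = -397336383.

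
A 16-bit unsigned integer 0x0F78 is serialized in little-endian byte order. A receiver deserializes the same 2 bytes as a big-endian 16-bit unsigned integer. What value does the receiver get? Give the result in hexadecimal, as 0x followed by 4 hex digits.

Stored little-endian, the bytes at ascending addresses are 78 0F.
Read back as big-endian, the last byte is least significant, giving 0x780F.

0x780F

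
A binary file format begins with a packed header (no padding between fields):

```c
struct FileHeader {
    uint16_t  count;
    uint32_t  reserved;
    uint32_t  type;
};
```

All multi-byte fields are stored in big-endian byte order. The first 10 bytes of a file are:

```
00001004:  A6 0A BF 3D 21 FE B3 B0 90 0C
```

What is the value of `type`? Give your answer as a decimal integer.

3014692876

`type` follows `count` (2 B), `reserved` (4 B), so it starts at offset 2 + 4 = 6 and occupies 4 bytes.
Bytes at offsets 6..9: B3 B0 90 0C.
In big-endian order the high byte comes first in memory.
The bytes are already most-significant first: 0xB3B0900C.
0xB3B0900C = 3014692876.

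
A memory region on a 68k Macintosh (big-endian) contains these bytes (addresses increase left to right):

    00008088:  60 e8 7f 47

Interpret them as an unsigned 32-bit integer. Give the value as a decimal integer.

Big-endian: lowest address holds the most-significant byte.
The bytes are already most-significant first: 0x60E87F47.
0x60E87F47 = 1625849671.

1625849671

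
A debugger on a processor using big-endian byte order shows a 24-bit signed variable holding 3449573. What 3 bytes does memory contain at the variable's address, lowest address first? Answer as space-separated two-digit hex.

3449573 in hexadecimal, padded to 24 bits, is 0x34A2E5.
Split into bytes (most-significant first): 34 A2 E5.
Big-endian stores the most-significant byte at the lowest address.
So the memory order matches the most-significant-first order: 34 A2 E5.

34 A2 E5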